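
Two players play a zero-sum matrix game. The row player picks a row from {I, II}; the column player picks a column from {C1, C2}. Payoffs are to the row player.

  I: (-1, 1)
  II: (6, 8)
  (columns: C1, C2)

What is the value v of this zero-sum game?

Row minima: I → -1, II → 6; maximin = 6.
Column maxima: C1 → 6, C2 → 8; minimax = 6.
Since maximin = minimax = 6, there is a saddle point and the value is 6.

6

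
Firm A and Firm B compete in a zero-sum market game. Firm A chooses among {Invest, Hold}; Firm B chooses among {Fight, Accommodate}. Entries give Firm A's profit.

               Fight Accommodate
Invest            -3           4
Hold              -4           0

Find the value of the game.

Row minima: Invest → -3, Hold → -4; maximin = -3.
Column maxima: Fight → -3, Accommodate → 4; minimax = -3.
Since maximin = minimax = -3, there is a saddle point and the value is -3.

-3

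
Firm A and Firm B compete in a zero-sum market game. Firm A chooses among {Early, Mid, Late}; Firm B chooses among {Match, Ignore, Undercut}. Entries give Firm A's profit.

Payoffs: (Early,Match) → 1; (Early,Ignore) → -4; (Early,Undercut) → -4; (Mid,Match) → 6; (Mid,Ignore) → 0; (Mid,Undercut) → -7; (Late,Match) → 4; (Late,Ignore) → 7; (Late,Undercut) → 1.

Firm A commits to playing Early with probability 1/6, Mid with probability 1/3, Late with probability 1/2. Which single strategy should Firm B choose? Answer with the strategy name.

Undercut

If Firm B plays Match, Firm A's expected payoff is (1/6)·1 + (1/3)·6 + (1/2)·4 = 25/6.
If Firm B plays Ignore, Firm A's expected payoff is (1/6)·(-4) + (1/3)·0 + (1/2)·7 = 17/6.
If Firm B plays Undercut, Firm A's expected payoff is (1/6)·(-4) + (1/3)·(-7) + (1/2)·1 = -5/2.
Firm B minimizes Firm A's payoff; the smallest is -5/2, so the best response is Undercut.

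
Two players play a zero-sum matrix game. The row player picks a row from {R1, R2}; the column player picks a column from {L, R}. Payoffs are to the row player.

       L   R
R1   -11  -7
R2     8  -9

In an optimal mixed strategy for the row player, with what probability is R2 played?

Row minima: R1 → -11, R2 → -9; maximin = -9.
Column maxima: L → 8, R → -7; minimax = -7.
-9 ≠ -7, so there is no saddle point; optimal play is mixed.
Let the row player play R1 with probability p. Expected payoff against L: (-11)p + 8(1−p) = −19p + 8; against R: (-7)p + (-9)(1−p) = 2p − 9.
Setting these equal: −19p + 8 = 2p − 9 ⇒ −21p = -17 ⇒ p = 17/21, and the value is (-19)·(17/21) + 8 = -155/21.
For the column player: with q = P(L), equating R1's and R2's payoffs gives −4q − 7 = 17q − 9 ⇒ q = 2/21.

4/21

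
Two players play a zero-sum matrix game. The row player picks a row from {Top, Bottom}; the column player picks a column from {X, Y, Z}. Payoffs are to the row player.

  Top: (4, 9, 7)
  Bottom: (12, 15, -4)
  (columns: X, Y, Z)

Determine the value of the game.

100/19

Row minima: Top → 4, Bottom → -4; maximin = 4.
Column maxima: X → 12, Y → 15, Z → 7; minimax = 7.
4 ≠ 7, so there is no saddle point; optimal play is mixed.
Y is strictly dominated by X (it gives the row player strictly more in every row), so the column player never plays it.
On the remaining 2×2 (Top, Bottom vs X, Z):
Let the row player play Top with probability p. Expected payoff against X: 4p + 12(1−p) = −8p + 12; against Z: 7p + (-4)(1−p) = 11p − 4.
Setting these equal: −8p + 12 = 11p − 4 ⇒ −19p = -16 ⇒ p = 16/19, and the value is (-8)·(16/19) + 12 = 100/19.
For the column player: with q = P(X), equating Top's and Bottom's payoffs gives −3q + 7 = 16q − 4 ⇒ q = 11/19.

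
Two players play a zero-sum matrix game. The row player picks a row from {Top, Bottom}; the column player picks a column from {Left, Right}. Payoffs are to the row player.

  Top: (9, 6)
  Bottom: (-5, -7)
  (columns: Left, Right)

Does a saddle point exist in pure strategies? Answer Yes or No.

Yes

Row minima: Top → 6, Bottom → -7; maximin = 6.
Column maxima: Left → 9, Right → 6; minimax = 6.
maximin = minimax = 6, so a saddle point exists.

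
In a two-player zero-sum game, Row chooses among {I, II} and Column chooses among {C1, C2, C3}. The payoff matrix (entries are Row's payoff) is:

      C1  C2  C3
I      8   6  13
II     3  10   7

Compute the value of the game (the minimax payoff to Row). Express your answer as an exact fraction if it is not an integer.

Row minima: I → 6, II → 3; maximin = 6.
Column maxima: C1 → 8, C2 → 10, C3 → 13; minimax = 8.
6 ≠ 8, so there is no saddle point; optimal play is mixed.
C3 is strictly dominated by C1 (it gives Row strictly more in every row), so Column never plays it.
On the remaining 2×2 (I, II vs C1, C2):
Let Row play I with probability p. Expected payoff against C1: 8p + 3(1−p) = 5p + 3; against C2: 6p + 10(1−p) = −4p + 10.
Setting these equal: 5p + 3 = −4p + 10 ⇒ 9p = 7 ⇒ p = 7/9, and the value is (5)·(7/9) + 3 = 62/9.
For Column: with q = P(C1), equating I's and II's payoffs gives 2q + 6 = −7q + 10 ⇒ q = 4/9.

62/9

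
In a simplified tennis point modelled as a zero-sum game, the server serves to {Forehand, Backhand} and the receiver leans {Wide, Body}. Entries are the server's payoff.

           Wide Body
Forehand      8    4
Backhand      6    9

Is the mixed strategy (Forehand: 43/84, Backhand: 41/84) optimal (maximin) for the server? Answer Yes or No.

Against Wide this mix gives (43/84)·8 + (41/84)·6 = 295/42.
Against Body this mix gives (43/84)·4 + (41/84)·9 = 541/84.
The receiver will play Body, holding the server to 541/84. Shifting weight toward the row that does better against Body would raise this floor (the equalizing mix achieves 48/7 against both Body and Wide), so the proposed strategy is not optimal.

No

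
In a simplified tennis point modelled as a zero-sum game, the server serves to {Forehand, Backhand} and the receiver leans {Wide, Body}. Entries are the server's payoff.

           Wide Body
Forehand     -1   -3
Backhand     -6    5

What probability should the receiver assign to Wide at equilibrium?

Row minima: Forehand → -3, Backhand → -6; maximin = -3.
Column maxima: Wide → -1, Body → 5; minimax = -1.
-3 ≠ -1, so there is no saddle point; optimal play is mixed.
Let the server play Forehand with probability p. Expected payoff against Wide: (-1)p + (-6)(1−p) = 5p − 6; against Body: (-3)p + 5(1−p) = −8p + 5.
Setting these equal: 5p − 6 = −8p + 5 ⇒ 13p = 11 ⇒ p = 11/13, and the value is (5)·(11/13) − 6 = -23/13.
For the receiver: with q = P(Wide), equating Forehand's and Backhand's payoffs gives 2q − 3 = −11q + 5 ⇒ q = 8/13.

8/13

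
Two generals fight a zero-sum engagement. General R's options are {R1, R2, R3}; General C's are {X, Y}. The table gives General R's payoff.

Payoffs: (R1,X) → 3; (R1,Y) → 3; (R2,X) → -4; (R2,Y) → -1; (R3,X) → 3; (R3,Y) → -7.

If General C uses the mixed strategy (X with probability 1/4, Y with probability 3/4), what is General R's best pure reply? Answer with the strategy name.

R1

Expected payoff of R1: (1/4)·3 + (3/4)·3 = 3.
Expected payoff of R2: (1/4)·(-4) + (3/4)·(-1) = -7/4.
Expected payoff of R3: (1/4)·3 + (3/4)·(-7) = -9/2.
The largest is 3, so General R's best response is R1.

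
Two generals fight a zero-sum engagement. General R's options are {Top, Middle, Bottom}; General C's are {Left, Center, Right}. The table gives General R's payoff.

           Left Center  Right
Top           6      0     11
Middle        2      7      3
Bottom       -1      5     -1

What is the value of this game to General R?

42/11

Row minima: Top → 0, Middle → 2, Bottom → -1; maximin = 2.
Column maxima: Left → 6, Center → 7, Right → 11; minimax = 6.
2 ≠ 6, so there is no saddle point; optimal play is mixed.
Bottom is strictly dominated by Middle, so General R never plays it.
With Bottom eliminated, Right is strictly dominated by Left (it gives General R strictly more in every remaining row), so General C never plays it.
On the remaining 2×2 (Top, Middle vs Left, Center):
Let General R play Top with probability p. Expected payoff against Left: 6p + 2(1−p) = 4p + 2; against Center: 0p + 7(1−p) = −7p + 7.
Setting these equal: 4p + 2 = −7p + 7 ⇒ 11p = 5 ⇒ p = 5/11, and the value is (4)·(5/11) + 2 = 42/11.
For General C: with q = P(Left), equating Top's and Middle's payoffs gives 6q = −5q + 7 ⇒ q = 7/11.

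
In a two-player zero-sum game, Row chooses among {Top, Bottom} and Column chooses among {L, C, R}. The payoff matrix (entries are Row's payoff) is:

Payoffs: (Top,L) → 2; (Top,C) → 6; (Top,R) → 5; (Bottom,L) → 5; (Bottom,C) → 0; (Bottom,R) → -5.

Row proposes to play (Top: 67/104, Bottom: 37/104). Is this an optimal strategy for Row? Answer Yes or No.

No

Against L this mix gives (67/104)·2 + (37/104)·5 = 319/104.
Against C this mix gives (67/104)·6 + (37/104)·0 = 201/52.
Against R this mix gives (67/104)·5 + (37/104)·(-5) = 75/52.
Column will play R, holding Row to 75/52. Shifting weight toward the row that does better against R would raise this floor (the equalizing mix achieves 35/13 against both R and L), so the proposed strategy is not optimal.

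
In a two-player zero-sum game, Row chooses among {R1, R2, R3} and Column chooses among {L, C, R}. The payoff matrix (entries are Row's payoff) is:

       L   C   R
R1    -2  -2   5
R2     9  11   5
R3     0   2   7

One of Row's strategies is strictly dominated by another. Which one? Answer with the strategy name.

R1

R3 gives a strictly higher payoff than R1 against every column: 0 > -2, 2 > -2, 7 > 5.
So R1 is strictly dominated and Row never plays it.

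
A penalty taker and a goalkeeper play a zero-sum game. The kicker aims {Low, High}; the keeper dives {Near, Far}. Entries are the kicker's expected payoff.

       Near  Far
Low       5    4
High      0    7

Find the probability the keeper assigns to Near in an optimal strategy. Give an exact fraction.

3/8

Row minima: Low → 4, High → 0; maximin = 4.
Column maxima: Near → 5, Far → 7; minimax = 5.
4 ≠ 5, so there is no saddle point; optimal play is mixed.
Let the kicker play Low with probability p. Expected payoff against Near: 5p + 0(1−p) = 5p; against Far: 4p + 7(1−p) = −3p + 7.
Setting these equal: 5p = −3p + 7 ⇒ 8p = 7 ⇒ p = 7/8, and the value is (5)·(7/8) = 35/8.
For the keeper: with q = P(Near), equating Low's and High's payoffs gives q + 4 = −7q + 7 ⇒ q = 3/8.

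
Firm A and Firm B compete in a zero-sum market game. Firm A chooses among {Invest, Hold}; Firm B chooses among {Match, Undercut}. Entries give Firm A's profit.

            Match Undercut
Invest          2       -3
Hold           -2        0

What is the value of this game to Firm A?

Row minima: Invest → -3, Hold → -2; maximin = -2.
Column maxima: Match → 2, Undercut → 0; minimax = 0.
-2 ≠ 0, so there is no saddle point; optimal play is mixed.
Let Firm A play Invest with probability p. Expected payoff against Match: 2p + (-2)(1−p) = 4p − 2; against Undercut: (-3)p + 0(1−p) = −3p.
Setting these equal: 4p − 2 = −3p ⇒ 7p = 2 ⇒ p = 2/7, and the value is (4)·(2/7) − 2 = -6/7.
For Firm B: with q = P(Match), equating Invest's and Hold's payoffs gives 5q − 3 = −2q ⇒ q = 3/7.

-6/7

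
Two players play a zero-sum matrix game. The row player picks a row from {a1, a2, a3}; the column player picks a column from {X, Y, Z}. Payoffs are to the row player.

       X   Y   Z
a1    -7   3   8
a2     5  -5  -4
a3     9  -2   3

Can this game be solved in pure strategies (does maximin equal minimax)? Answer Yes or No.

No

Row minima: a1 → -7, a2 → -5, a3 → -2; maximin = -2.
Column maxima: X → 9, Y → 3, Z → 8; minimax = 3.
-2 ≠ 3, so no pure-strategy equilibrium exists.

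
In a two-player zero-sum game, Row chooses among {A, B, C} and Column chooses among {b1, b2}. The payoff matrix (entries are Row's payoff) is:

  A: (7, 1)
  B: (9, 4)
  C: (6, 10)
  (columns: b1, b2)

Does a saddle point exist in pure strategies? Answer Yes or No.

No

Row minima: A → 1, B → 4, C → 6; maximin = 6.
Column maxima: b1 → 9, b2 → 10; minimax = 9.
6 ≠ 9, so no pure-strategy equilibrium exists.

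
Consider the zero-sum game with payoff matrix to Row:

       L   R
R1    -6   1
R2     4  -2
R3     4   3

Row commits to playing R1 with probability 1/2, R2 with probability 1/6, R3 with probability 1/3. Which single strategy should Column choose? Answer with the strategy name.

L

If Column plays L, Row's expected payoff is (1/2)·(-6) + (1/6)·4 + (1/3)·4 = -1.
If Column plays R, Row's expected payoff is (1/2)·1 + (1/6)·(-2) + (1/3)·3 = 7/6.
Column minimizes Row's payoff; the smallest is -1, so the best response is L.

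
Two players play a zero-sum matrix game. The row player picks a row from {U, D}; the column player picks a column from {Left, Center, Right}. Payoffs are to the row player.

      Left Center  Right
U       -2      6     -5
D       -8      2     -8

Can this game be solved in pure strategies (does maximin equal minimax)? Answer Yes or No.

Yes

Row minima: U → -5, D → -8; maximin = -5.
Column maxima: Left → -2, Center → 6, Right → -5; minimax = -5.
maximin = minimax = -5, so a saddle point exists.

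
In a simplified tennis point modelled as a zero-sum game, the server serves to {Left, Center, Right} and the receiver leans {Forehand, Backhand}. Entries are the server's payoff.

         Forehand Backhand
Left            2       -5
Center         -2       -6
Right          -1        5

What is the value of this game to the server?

5/13

Row minima: Left → -5, Center → -6, Right → -1; maximin = -1.
Column maxima: Forehand → 2, Backhand → 5; minimax = 2.
-1 ≠ 2, so there is no saddle point; optimal play is mixed.
Center is strictly dominated by Left, so the server never plays it.
On the remaining 2×2 (Left, Right vs Forehand, Backhand):
Let the server play Left with probability p. Expected payoff against Forehand: 2p + (-1)(1−p) = 3p − 1; against Backhand: (-5)p + 5(1−p) = −10p + 5.
Setting these equal: 3p − 1 = −10p + 5 ⇒ 13p = 6 ⇒ p = 6/13, and the value is (3)·(6/13) − 1 = 5/13.
For the receiver: with q = P(Forehand), equating Left's and Right's payoffs gives 7q − 5 = −6q + 5 ⇒ q = 10/13.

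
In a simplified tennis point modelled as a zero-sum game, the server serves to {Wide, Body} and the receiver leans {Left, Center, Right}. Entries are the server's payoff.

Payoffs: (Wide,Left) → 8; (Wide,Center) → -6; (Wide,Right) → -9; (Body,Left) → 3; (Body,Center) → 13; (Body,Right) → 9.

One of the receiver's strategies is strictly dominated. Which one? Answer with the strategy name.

Center

Right holds the server's payoff strictly below Center in every row: -9 < -6, 9 < 13.
So Center is strictly dominated for the receiver.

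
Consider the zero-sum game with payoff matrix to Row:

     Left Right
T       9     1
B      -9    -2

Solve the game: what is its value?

1

Row minima: T → 1, B → -9; maximin = 1.
Column maxima: Left → 9, Right → 1; minimax = 1.
Since maximin = minimax = 1, there is a saddle point and the value is 1.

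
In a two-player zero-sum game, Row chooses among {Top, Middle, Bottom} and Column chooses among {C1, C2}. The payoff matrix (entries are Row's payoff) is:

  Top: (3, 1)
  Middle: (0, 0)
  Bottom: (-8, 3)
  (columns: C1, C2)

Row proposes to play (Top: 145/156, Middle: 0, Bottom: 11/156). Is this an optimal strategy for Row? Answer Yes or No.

Against C1 this mix gives (145/156)·3 + (11/156)·(-8) = 347/156.
Against C2 this mix gives (145/156)·1 + (11/156)·3 = 89/78.
Column will play C2, holding Row to 89/78. Shifting weight toward the row that does better against C2 would raise this floor (the equalizing mix achieves 17/13 against both C2 and C1), so the proposed strategy is not optimal.

No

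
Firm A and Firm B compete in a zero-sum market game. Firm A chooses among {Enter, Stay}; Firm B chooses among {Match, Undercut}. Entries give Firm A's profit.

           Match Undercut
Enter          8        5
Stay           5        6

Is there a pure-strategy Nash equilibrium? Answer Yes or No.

No

Row minima: Enter → 5, Stay → 5; maximin = 5.
Column maxima: Match → 8, Undercut → 6; minimax = 6.
5 ≠ 6, so no pure-strategy equilibrium exists.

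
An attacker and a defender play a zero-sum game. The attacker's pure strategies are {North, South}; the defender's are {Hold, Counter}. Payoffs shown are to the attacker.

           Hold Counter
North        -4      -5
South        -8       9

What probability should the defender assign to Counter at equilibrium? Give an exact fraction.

2/9

Row minima: North → -5, South → -8; maximin = -5.
Column maxima: Hold → -4, Counter → 9; minimax = -4.
-5 ≠ -4, so there is no saddle point; optimal play is mixed.
Let the attacker play North with probability p. Expected payoff against Hold: (-4)p + (-8)(1−p) = 4p − 8; against Counter: (-5)p + 9(1−p) = −14p + 9.
Setting these equal: 4p − 8 = −14p + 9 ⇒ 18p = 17 ⇒ p = 17/18, and the value is (4)·(17/18) − 8 = -38/9.
For the defender: with q = P(Hold), equating North's and South's payoffs gives q − 5 = −17q + 9 ⇒ q = 7/9.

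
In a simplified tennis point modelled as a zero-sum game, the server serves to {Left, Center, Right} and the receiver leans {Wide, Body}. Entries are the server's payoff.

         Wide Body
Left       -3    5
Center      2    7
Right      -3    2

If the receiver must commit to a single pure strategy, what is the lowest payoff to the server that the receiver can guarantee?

Column maxima: Wide → 2, Body → 7.
The smallest of these is 2.

2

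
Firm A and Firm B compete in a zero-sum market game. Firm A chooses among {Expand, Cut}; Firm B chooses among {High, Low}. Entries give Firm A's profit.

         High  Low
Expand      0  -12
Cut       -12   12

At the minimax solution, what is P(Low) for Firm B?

Row minima: Expand → -12, Cut → -12; maximin = -12.
Column maxima: High → 0, Low → 12; minimax = 0.
-12 ≠ 0, so there is no saddle point; optimal play is mixed.
Let Firm A play Expand with probability p. Expected payoff against High: 0p + (-12)(1−p) = 12p − 12; against Low: (-12)p + 12(1−p) = −24p + 12.
Setting these equal: 12p − 12 = −24p + 12 ⇒ 36p = 24 ⇒ p = 2/3, and the value is (12)·(2/3) − 12 = -4.
For Firm B: with q = P(High), equating Expand's and Cut's payoffs gives 12q − 12 = −24q + 12 ⇒ q = 2/3.

1/3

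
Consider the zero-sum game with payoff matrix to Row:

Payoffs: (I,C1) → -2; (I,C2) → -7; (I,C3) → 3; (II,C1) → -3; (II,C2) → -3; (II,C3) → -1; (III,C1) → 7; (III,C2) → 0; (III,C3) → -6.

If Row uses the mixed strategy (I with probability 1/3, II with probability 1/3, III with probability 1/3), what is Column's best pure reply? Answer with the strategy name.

If Column plays C1, Row's expected payoff is (1/3)·(-2) + (1/3)·(-3) + (1/3)·7 = 2/3.
If Column plays C2, Row's expected payoff is (1/3)·(-7) + (1/3)·(-3) + (1/3)·0 = -10/3.
If Column plays C3, Row's expected payoff is (1/3)·3 + (1/3)·(-1) + (1/3)·(-6) = -4/3.
Column minimizes Row's payoff; the smallest is -10/3, so the best response is C2.

C2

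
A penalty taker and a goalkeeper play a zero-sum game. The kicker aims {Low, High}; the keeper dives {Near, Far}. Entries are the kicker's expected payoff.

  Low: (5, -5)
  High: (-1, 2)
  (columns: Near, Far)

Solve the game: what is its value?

5/13

Row minima: Low → -5, High → -1; maximin = -1.
Column maxima: Near → 5, Far → 2; minimax = 2.
-1 ≠ 2, so there is no saddle point; optimal play is mixed.
Let the kicker play Low with probability p. Expected payoff against Near: 5p + (-1)(1−p) = 6p − 1; against Far: (-5)p + 2(1−p) = −7p + 2.
Setting these equal: 6p − 1 = −7p + 2 ⇒ 13p = 3 ⇒ p = 3/13, and the value is (6)·(3/13) − 1 = 5/13.
For the keeper: with q = P(Near), equating Low's and High's payoffs gives 10q − 5 = −3q + 2 ⇒ q = 7/13.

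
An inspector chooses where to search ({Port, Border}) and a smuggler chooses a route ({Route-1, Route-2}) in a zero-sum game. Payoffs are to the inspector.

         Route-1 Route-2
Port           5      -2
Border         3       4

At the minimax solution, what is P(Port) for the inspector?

1/8

Row minima: Port → -2, Border → 3; maximin = 3.
Column maxima: Route-1 → 5, Route-2 → 4; minimax = 4.
3 ≠ 4, so there is no saddle point; optimal play is mixed.
Let the inspector play Port with probability p. Expected payoff against Route-1: 5p + 3(1−p) = 2p + 3; against Route-2: (-2)p + 4(1−p) = −6p + 4.
Setting these equal: 2p + 3 = −6p + 4 ⇒ 8p = 1 ⇒ p = 1/8, and the value is (2)·(1/8) + 3 = 13/4.
For the smuggler: with q = P(Route-1), equating Port's and Border's payoffs gives 7q − 2 = −q + 4 ⇒ q = 3/4.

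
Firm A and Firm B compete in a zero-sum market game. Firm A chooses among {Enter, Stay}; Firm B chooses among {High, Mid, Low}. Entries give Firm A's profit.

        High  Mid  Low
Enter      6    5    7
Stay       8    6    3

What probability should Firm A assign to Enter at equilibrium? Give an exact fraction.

Row minima: Enter → 5, Stay → 3; maximin = 5.
Column maxima: High → 8, Mid → 6, Low → 7; minimax = 6.
5 ≠ 6, so there is no saddle point; optimal play is mixed.
High is strictly dominated by Mid (it gives Firm A strictly more in every row), so Firm B never plays it.
On the remaining 2×2 (Enter, Stay vs Mid, Low):
Let Firm A play Enter with probability p. Expected payoff against Mid: 5p + 6(1−p) = −p + 6; against Low: 7p + 3(1−p) = 4p + 3.
Setting these equal: −p + 6 = 4p + 3 ⇒ −5p = -3 ⇒ p = 3/5, and the value is (-1)·(3/5) + 6 = 27/5.
For Firm B: with q = P(Mid), equating Enter's and Stay's payoffs gives −2q + 7 = 3q + 3 ⇒ q = 4/5.

3/5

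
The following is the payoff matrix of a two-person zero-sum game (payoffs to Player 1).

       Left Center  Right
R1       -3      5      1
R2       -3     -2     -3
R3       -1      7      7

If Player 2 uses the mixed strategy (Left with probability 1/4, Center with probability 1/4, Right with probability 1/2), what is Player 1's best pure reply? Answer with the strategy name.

R3

Expected payoff of R1: (1/4)·(-3) + (1/4)·5 + (1/2)·1 = 1.
Expected payoff of R2: (1/4)·(-3) + (1/4)·(-2) + (1/2)·(-3) = -11/4.
Expected payoff of R3: (1/4)·(-1) + (1/4)·7 + (1/2)·7 = 5.
The largest is 5, so Player 1's best response is R3.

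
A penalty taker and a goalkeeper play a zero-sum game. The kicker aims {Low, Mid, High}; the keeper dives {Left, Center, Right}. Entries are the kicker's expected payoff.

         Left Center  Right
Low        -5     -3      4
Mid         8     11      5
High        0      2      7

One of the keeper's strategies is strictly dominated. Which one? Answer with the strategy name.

Left holds the kicker's payoff strictly below Center in every row: -5 < -3, 8 < 11, 0 < 2.
So Center is strictly dominated for the keeper.

Center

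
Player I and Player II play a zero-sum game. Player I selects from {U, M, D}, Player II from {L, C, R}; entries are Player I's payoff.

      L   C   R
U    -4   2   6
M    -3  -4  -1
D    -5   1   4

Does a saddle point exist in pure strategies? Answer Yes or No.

No

Row minima: U → -4, M → -4, D → -5; maximin = -4.
Column maxima: L → -3, C → 2, R → 6; minimax = -3.
-4 ≠ -3, so no pure-strategy equilibrium exists.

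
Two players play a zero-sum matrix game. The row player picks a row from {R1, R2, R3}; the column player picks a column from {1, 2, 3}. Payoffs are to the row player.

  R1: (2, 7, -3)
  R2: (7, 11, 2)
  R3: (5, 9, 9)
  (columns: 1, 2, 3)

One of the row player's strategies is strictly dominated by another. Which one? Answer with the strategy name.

R2 gives a strictly higher payoff than R1 against every column: 7 > 2, 11 > 7, 2 > -3.
So R1 is strictly dominated and the row player never plays it.

R1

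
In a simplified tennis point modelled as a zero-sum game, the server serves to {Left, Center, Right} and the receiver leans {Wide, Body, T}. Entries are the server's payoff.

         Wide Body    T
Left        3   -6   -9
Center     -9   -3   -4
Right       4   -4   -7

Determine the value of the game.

-79/16

Row minima: Left → -9, Center → -9, Right → -7; maximin = -7.
Column maxima: Wide → 4, Body → -3, T → -4; minimax = -4.
-7 ≠ -4, so there is no saddle point; optimal play is mixed.
Left is strictly dominated by Right, so the server never plays it.
Body is strictly dominated by T (it gives the server strictly more in every row), so the receiver never plays it.
On the remaining 2×2 (Center, Right vs Wide, T):
Let the server play Center with probability p. Expected payoff against Wide: (-9)p + 4(1−p) = −13p + 4; against T: (-4)p + (-7)(1−p) = 3p − 7.
Setting these equal: −13p + 4 = 3p − 7 ⇒ −16p = -11 ⇒ p = 11/16, and the value is (-13)·(11/16) + 4 = -79/16.
For the receiver: with q = P(Wide), equating Center's and Right's payoffs gives −5q − 4 = 11q − 7 ⇒ q = 3/16.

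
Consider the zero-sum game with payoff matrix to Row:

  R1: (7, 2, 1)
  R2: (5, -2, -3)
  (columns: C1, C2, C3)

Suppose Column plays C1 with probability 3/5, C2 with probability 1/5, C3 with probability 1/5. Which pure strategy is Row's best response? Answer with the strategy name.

R1

Expected payoff of R1: (3/5)·7 + (1/5)·2 + (1/5)·1 = 24/5.
Expected payoff of R2: (3/5)·5 + (1/5)·(-2) + (1/5)·(-3) = 2.
The largest is 24/5, so Row's best response is R1.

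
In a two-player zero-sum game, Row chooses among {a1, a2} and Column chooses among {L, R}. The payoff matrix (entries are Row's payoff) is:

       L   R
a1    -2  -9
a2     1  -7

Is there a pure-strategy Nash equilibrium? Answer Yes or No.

Yes

Row minima: a1 → -9, a2 → -7; maximin = -7.
Column maxima: L → 1, R → -7; minimax = -7.
maximin = minimax = -7, so a saddle point exists.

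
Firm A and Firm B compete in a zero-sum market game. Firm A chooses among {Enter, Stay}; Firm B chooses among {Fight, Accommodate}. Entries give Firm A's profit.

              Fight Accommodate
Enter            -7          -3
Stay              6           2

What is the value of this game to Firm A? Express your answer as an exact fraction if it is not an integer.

Row minima: Enter → -7, Stay → 2; maximin = 2.
Column maxima: Fight → 6, Accommodate → 2; minimax = 2.
Since maximin = minimax = 2, there is a saddle point and the value is 2.

2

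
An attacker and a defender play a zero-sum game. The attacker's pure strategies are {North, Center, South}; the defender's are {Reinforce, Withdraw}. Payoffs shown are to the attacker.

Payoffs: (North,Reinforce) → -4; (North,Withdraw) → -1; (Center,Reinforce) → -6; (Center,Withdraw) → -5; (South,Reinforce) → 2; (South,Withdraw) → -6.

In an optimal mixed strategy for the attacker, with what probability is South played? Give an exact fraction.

3/11

Row minima: North → -4, Center → -6, South → -6; maximin = -4.
Column maxima: Reinforce → 2, Withdraw → -1; minimax = -1.
-4 ≠ -1, so there is no saddle point; optimal play is mixed.
Center is strictly dominated by North, so the attacker never plays it.
On the remaining 2×2 (North, South vs Reinforce, Withdraw):
Let the attacker play North with probability p. Expected payoff against Reinforce: (-4)p + 2(1−p) = −6p + 2; against Withdraw: (-1)p + (-6)(1−p) = 5p − 6.
Setting these equal: −6p + 2 = 5p − 6 ⇒ −11p = -8 ⇒ p = 8/11, and the value is (-6)·(8/11) + 2 = -26/11.
For the defender: with q = P(Reinforce), equating North's and South's payoffs gives −3q − 1 = 8q − 6 ⇒ q = 5/11.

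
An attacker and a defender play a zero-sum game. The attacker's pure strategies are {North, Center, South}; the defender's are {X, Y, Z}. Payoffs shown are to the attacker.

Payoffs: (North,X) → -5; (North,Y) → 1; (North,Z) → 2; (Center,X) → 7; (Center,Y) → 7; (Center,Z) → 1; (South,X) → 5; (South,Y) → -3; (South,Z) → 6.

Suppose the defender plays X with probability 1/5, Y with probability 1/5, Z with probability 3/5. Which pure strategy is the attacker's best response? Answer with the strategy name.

Expected payoff of North: (1/5)·(-5) + (1/5)·1 + (3/5)·2 = 2/5.
Expected payoff of Center: (1/5)·7 + (1/5)·7 + (3/5)·1 = 17/5.
Expected payoff of South: (1/5)·5 + (1/5)·(-3) + (3/5)·6 = 4.
The largest is 4, so the attacker's best response is South.

South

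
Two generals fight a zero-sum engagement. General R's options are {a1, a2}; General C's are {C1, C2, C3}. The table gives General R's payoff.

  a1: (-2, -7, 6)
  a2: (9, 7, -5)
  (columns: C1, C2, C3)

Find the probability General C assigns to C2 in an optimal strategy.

11/25

Row minima: a1 → -7, a2 → -5; maximin = -5.
Column maxima: C1 → 9, C2 → 7, C3 → 6; minimax = 6.
-5 ≠ 6, so there is no saddle point; optimal play is mixed.
C1 is strictly dominated by C2 (it gives General R strictly more in every row), so General C never plays it.
On the remaining 2×2 (a1, a2 vs C2, C3):
Let General R play a1 with probability p. Expected payoff against C2: (-7)p + 7(1−p) = −14p + 7; against C3: 6p + (-5)(1−p) = 11p − 5.
Setting these equal: −14p + 7 = 11p − 5 ⇒ −25p = -12 ⇒ p = 12/25, and the value is (-14)·(12/25) + 7 = 7/25.
For General C: with q = P(C2), equating a1's and a2's payoffs gives −13q + 6 = 12q − 5 ⇒ q = 11/25.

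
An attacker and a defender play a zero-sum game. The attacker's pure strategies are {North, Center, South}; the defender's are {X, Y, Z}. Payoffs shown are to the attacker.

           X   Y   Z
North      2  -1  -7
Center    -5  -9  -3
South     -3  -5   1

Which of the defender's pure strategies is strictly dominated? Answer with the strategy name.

Y holds the attacker's payoff strictly below X in every row: -1 < 2, -9 < -5, -5 < -3.
So X is strictly dominated for the defender.

X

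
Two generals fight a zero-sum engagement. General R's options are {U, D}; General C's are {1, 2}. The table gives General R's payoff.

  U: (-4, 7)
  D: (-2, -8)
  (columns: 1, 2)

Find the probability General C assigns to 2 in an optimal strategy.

Row minima: U → -4, D → -8; maximin = -4.
Column maxima: 1 → -2, 2 → 7; minimax = -2.
-4 ≠ -2, so there is no saddle point; optimal play is mixed.
Let General R play U with probability p. Expected payoff against 1: (-4)p + (-2)(1−p) = −2p − 2; against 2: 7p + (-8)(1−p) = 15p − 8.
Setting these equal: −2p − 2 = 15p − 8 ⇒ −17p = -6 ⇒ p = 6/17, and the value is (-2)·(6/17) − 2 = -46/17.
For General C: with q = P(1), equating U's and D's payoffs gives −11q + 7 = 6q − 8 ⇒ q = 15/17.

2/17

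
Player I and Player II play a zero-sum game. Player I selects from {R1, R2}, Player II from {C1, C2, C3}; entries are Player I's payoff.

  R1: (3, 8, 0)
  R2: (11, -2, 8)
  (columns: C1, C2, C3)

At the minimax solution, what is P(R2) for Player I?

4/9

Row minima: R1 → 0, R2 → -2; maximin = 0.
Column maxima: C1 → 11, C2 → 8, C3 → 8; minimax = 8.
0 ≠ 8, so there is no saddle point; optimal play is mixed.
C1 is strictly dominated by C3 (it gives Player I strictly more in every row), so Player II never plays it.
On the remaining 2×2 (R1, R2 vs C2, C3):
Let Player I play R1 with probability p. Expected payoff against C2: 8p + (-2)(1−p) = 10p − 2; against C3: 0p + 8(1−p) = −8p + 8.
Setting these equal: 10p − 2 = −8p + 8 ⇒ 18p = 10 ⇒ p = 5/9, and the value is (10)·(5/9) − 2 = 32/9.
For Player II: with q = P(C2), equating R1's and R2's payoffs gives 8q = −10q + 8 ⇒ q = 4/9.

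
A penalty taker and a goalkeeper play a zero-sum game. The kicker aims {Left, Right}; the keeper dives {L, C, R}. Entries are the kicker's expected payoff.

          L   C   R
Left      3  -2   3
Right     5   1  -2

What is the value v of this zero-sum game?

-1/8

Row minima: Left → -2, Right → -2; maximin = -2.
Column maxima: L → 5, C → 1, R → 3; minimax = 1.
-2 ≠ 1, so there is no saddle point; optimal play is mixed.
L is strictly dominated by C (it gives the kicker strictly more in every row), so the keeper never plays it.
On the remaining 2×2 (Left, Right vs C, R):
Let the kicker play Left with probability p. Expected payoff against C: (-2)p + 1(1−p) = −3p + 1; against R: 3p + (-2)(1−p) = 5p − 2.
Setting these equal: −3p + 1 = 5p − 2 ⇒ −8p = -3 ⇒ p = 3/8, and the value is (-3)·(3/8) + 1 = -1/8.
For the keeper: with q = P(C), equating Left's and Right's payoffs gives −5q + 3 = 3q − 2 ⇒ q = 5/8.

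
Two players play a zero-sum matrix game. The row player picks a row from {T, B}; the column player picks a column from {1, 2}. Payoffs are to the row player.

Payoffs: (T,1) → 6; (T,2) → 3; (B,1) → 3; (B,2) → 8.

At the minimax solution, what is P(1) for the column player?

Row minima: T → 3, B → 3; maximin = 3.
Column maxima: 1 → 6, 2 → 8; minimax = 6.
3 ≠ 6, so there is no saddle point; optimal play is mixed.
Let the row player play T with probability p. Expected payoff against 1: 6p + 3(1−p) = 3p + 3; against 2: 3p + 8(1−p) = −5p + 8.
Setting these equal: 3p + 3 = −5p + 8 ⇒ 8p = 5 ⇒ p = 5/8, and the value is (3)·(5/8) + 3 = 39/8.
For the column player: with q = P(1), equating T's and B's payoffs gives 3q + 3 = −5q + 8 ⇒ q = 5/8.

5/8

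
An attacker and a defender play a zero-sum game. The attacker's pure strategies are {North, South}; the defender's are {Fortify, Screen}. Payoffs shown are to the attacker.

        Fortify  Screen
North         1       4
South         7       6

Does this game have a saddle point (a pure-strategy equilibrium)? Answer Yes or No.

Yes

Row minima: North → 1, South → 6; maximin = 6.
Column maxima: Fortify → 7, Screen → 6; minimax = 6.
maximin = minimax = 6, so a saddle point exists.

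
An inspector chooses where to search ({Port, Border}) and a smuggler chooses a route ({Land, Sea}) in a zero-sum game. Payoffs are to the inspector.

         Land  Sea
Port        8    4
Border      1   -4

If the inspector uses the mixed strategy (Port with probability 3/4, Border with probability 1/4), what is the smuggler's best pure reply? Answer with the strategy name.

If the smuggler plays Land, the inspector's expected payoff is (3/4)·8 + (1/4)·1 = 25/4.
If the smuggler plays Sea, the inspector's expected payoff is (3/4)·4 + (1/4)·(-4) = 2.
The smuggler minimizes the inspector's payoff; the smallest is 2, so the best response is Sea.

Sea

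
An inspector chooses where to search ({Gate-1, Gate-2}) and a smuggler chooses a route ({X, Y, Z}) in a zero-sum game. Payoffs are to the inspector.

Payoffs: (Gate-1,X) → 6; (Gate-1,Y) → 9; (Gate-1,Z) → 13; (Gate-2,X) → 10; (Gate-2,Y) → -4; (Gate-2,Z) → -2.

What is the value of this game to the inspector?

Row minima: Gate-1 → 6, Gate-2 → -4; maximin = 6.
Column maxima: X → 10, Y → 9, Z → 13; minimax = 9.
6 ≠ 9, so there is no saddle point; optimal play is mixed.
Z is strictly dominated by Y (it gives the inspector strictly more in every row), so the smuggler never plays it.
On the remaining 2×2 (Gate-1, Gate-2 vs X, Y):
Let the inspector play Gate-1 with probability p. Expected payoff against X: 6p + 10(1−p) = −4p + 10; against Y: 9p + (-4)(1−p) = 13p − 4.
Setting these equal: −4p + 10 = 13p − 4 ⇒ −17p = -14 ⇒ p = 14/17, and the value is (-4)·(14/17) + 10 = 114/17.
For the smuggler: with q = P(X), equating Gate-1's and Gate-2's payoffs gives −3q + 9 = 14q − 4 ⇒ q = 13/17.

114/17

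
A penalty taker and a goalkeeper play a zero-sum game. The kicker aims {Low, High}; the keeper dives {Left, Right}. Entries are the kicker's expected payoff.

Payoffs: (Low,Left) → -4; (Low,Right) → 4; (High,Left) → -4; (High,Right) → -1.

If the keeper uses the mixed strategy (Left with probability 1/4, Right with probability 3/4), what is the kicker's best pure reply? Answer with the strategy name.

Expected payoff of Low: (1/4)·(-4) + (3/4)·4 = 2.
Expected payoff of High: (1/4)·(-4) + (3/4)·(-1) = -7/4.
The largest is 2, so the kicker's best response is Low.

Low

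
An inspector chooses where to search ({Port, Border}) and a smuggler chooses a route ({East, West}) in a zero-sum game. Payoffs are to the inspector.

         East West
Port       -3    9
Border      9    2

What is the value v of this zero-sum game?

87/19

Row minima: Port → -3, Border → 2; maximin = 2.
Column maxima: East → 9, West → 9; minimax = 9.
2 ≠ 9, so there is no saddle point; optimal play is mixed.
Let the inspector play Port with probability p. Expected payoff against East: (-3)p + 9(1−p) = −12p + 9; against West: 9p + 2(1−p) = 7p + 2.
Setting these equal: −12p + 9 = 7p + 2 ⇒ −19p = -7 ⇒ p = 7/19, and the value is (-12)·(7/19) + 9 = 87/19.
For the smuggler: with q = P(East), equating Port's and Border's payoffs gives −12q + 9 = 7q + 2 ⇒ q = 7/19.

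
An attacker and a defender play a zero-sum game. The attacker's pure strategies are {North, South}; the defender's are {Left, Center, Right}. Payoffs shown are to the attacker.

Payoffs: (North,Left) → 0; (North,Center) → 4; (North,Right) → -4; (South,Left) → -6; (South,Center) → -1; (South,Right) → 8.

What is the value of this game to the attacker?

Row minima: North → -4, South → -6; maximin = -4.
Column maxima: Left → 0, Center → 4, Right → 8; minimax = 0.
-4 ≠ 0, so there is no saddle point; optimal play is mixed.
Center is strictly dominated by Left (it gives the attacker strictly more in every row), so the defender never plays it.
On the remaining 2×2 (North, South vs Left, Right):
Let the attacker play North with probability p. Expected payoff against Left: 0p + (-6)(1−p) = 6p − 6; against Right: (-4)p + 8(1−p) = −12p + 8.
Setting these equal: 6p − 6 = −12p + 8 ⇒ 18p = 14 ⇒ p = 7/9, and the value is (6)·(7/9) − 6 = -4/3.
For the defender: with q = P(Left), equating North's and South's payoffs gives 4q − 4 = −14q + 8 ⇒ q = 2/3.

-4/3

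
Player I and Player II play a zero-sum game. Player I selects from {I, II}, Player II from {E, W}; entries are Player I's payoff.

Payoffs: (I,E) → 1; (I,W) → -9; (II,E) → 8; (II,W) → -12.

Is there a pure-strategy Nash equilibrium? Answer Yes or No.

Row minima: I → -9, II → -12; maximin = -9.
Column maxima: E → 8, W → -9; minimax = -9.
maximin = minimax = -9, so a saddle point exists.

Yes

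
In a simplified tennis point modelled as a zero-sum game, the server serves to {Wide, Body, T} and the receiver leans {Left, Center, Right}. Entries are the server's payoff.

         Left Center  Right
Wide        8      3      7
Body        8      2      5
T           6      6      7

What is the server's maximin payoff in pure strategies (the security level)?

Row minima: Wide → 3, Body → 2, T → 6.
The best of these is 6.

6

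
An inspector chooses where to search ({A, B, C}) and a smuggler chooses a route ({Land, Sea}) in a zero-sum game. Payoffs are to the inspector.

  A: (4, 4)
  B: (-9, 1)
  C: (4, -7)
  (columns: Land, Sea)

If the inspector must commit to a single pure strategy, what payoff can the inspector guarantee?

Row minima: A → 4, B → -9, C → -7.
The best of these is 4.

4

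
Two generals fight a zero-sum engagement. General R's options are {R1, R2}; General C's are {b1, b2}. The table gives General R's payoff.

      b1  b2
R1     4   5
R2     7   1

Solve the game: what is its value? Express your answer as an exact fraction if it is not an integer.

Row minima: R1 → 4, R2 → 1; maximin = 4.
Column maxima: b1 → 7, b2 → 5; minimax = 5.
4 ≠ 5, so there is no saddle point; optimal play is mixed.
Let General R play R1 with probability p. Expected payoff against b1: 4p + 7(1−p) = −3p + 7; against b2: 5p + 1(1−p) = 4p + 1.
Setting these equal: −3p + 7 = 4p + 1 ⇒ −7p = -6 ⇒ p = 6/7, and the value is (-3)·(6/7) + 7 = 31/7.
For General C: with q = P(b1), equating R1's and R2's payoffs gives −q + 5 = 6q + 1 ⇒ q = 4/7.

31/7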